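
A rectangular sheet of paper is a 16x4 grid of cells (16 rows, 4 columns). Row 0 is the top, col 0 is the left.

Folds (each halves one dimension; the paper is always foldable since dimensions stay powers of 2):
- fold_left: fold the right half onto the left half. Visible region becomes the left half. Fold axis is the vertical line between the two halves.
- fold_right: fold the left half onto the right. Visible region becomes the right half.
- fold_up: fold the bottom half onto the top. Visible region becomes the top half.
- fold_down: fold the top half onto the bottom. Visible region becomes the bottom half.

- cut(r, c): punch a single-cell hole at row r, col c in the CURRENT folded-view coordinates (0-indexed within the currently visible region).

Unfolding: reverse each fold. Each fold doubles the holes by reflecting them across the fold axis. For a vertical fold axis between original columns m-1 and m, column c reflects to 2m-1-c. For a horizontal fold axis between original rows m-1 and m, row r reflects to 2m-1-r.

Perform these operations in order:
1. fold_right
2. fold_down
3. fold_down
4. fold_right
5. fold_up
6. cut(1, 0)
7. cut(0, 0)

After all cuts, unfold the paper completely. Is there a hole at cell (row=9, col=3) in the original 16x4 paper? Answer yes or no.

Answer: yes

Derivation:
Op 1 fold_right: fold axis v@2; visible region now rows[0,16) x cols[2,4) = 16x2
Op 2 fold_down: fold axis h@8; visible region now rows[8,16) x cols[2,4) = 8x2
Op 3 fold_down: fold axis h@12; visible region now rows[12,16) x cols[2,4) = 4x2
Op 4 fold_right: fold axis v@3; visible region now rows[12,16) x cols[3,4) = 4x1
Op 5 fold_up: fold axis h@14; visible region now rows[12,14) x cols[3,4) = 2x1
Op 6 cut(1, 0): punch at orig (13,3); cuts so far [(13, 3)]; region rows[12,14) x cols[3,4) = 2x1
Op 7 cut(0, 0): punch at orig (12,3); cuts so far [(12, 3), (13, 3)]; region rows[12,14) x cols[3,4) = 2x1
Unfold 1 (reflect across h@14): 4 holes -> [(12, 3), (13, 3), (14, 3), (15, 3)]
Unfold 2 (reflect across v@3): 8 holes -> [(12, 2), (12, 3), (13, 2), (13, 3), (14, 2), (14, 3), (15, 2), (15, 3)]
Unfold 3 (reflect across h@12): 16 holes -> [(8, 2), (8, 3), (9, 2), (9, 3), (10, 2), (10, 3), (11, 2), (11, 3), (12, 2), (12, 3), (13, 2), (13, 3), (14, 2), (14, 3), (15, 2), (15, 3)]
Unfold 4 (reflect across h@8): 32 holes -> [(0, 2), (0, 3), (1, 2), (1, 3), (2, 2), (2, 3), (3, 2), (3, 3), (4, 2), (4, 3), (5, 2), (5, 3), (6, 2), (6, 3), (7, 2), (7, 3), (8, 2), (8, 3), (9, 2), (9, 3), (10, 2), (10, 3), (11, 2), (11, 3), (12, 2), (12, 3), (13, 2), (13, 3), (14, 2), (14, 3), (15, 2), (15, 3)]
Unfold 5 (reflect across v@2): 64 holes -> [(0, 0), (0, 1), (0, 2), (0, 3), (1, 0), (1, 1), (1, 2), (1, 3), (2, 0), (2, 1), (2, 2), (2, 3), (3, 0), (3, 1), (3, 2), (3, 3), (4, 0), (4, 1), (4, 2), (4, 3), (5, 0), (5, 1), (5, 2), (5, 3), (6, 0), (6, 1), (6, 2), (6, 3), (7, 0), (7, 1), (7, 2), (7, 3), (8, 0), (8, 1), (8, 2), (8, 3), (9, 0), (9, 1), (9, 2), (9, 3), (10, 0), (10, 1), (10, 2), (10, 3), (11, 0), (11, 1), (11, 2), (11, 3), (12, 0), (12, 1), (12, 2), (12, 3), (13, 0), (13, 1), (13, 2), (13, 3), (14, 0), (14, 1), (14, 2), (14, 3), (15, 0), (15, 1), (15, 2), (15, 3)]
Holes: [(0, 0), (0, 1), (0, 2), (0, 3), (1, 0), (1, 1), (1, 2), (1, 3), (2, 0), (2, 1), (2, 2), (2, 3), (3, 0), (3, 1), (3, 2), (3, 3), (4, 0), (4, 1), (4, 2), (4, 3), (5, 0), (5, 1), (5, 2), (5, 3), (6, 0), (6, 1), (6, 2), (6, 3), (7, 0), (7, 1), (7, 2), (7, 3), (8, 0), (8, 1), (8, 2), (8, 3), (9, 0), (9, 1), (9, 2), (9, 3), (10, 0), (10, 1), (10, 2), (10, 3), (11, 0), (11, 1), (11, 2), (11, 3), (12, 0), (12, 1), (12, 2), (12, 3), (13, 0), (13, 1), (13, 2), (13, 3), (14, 0), (14, 1), (14, 2), (14, 3), (15, 0), (15, 1), (15, 2), (15, 3)]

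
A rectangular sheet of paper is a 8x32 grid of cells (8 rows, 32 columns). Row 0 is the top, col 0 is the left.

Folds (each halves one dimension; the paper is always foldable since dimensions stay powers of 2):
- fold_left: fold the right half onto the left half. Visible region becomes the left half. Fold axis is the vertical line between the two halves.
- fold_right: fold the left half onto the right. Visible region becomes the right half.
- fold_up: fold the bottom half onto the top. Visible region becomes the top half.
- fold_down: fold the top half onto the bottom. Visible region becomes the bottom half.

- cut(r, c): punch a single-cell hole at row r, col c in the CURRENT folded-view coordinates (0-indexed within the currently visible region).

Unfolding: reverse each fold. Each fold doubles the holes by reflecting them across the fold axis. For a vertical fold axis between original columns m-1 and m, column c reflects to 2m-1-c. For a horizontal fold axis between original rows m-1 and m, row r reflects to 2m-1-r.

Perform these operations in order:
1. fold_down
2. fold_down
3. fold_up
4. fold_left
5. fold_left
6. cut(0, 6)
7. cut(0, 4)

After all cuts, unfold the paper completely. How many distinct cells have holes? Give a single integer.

Answer: 64

Derivation:
Op 1 fold_down: fold axis h@4; visible region now rows[4,8) x cols[0,32) = 4x32
Op 2 fold_down: fold axis h@6; visible region now rows[6,8) x cols[0,32) = 2x32
Op 3 fold_up: fold axis h@7; visible region now rows[6,7) x cols[0,32) = 1x32
Op 4 fold_left: fold axis v@16; visible region now rows[6,7) x cols[0,16) = 1x16
Op 5 fold_left: fold axis v@8; visible region now rows[6,7) x cols[0,8) = 1x8
Op 6 cut(0, 6): punch at orig (6,6); cuts so far [(6, 6)]; region rows[6,7) x cols[0,8) = 1x8
Op 7 cut(0, 4): punch at orig (6,4); cuts so far [(6, 4), (6, 6)]; region rows[6,7) x cols[0,8) = 1x8
Unfold 1 (reflect across v@8): 4 holes -> [(6, 4), (6, 6), (6, 9), (6, 11)]
Unfold 2 (reflect across v@16): 8 holes -> [(6, 4), (6, 6), (6, 9), (6, 11), (6, 20), (6, 22), (6, 25), (6, 27)]
Unfold 3 (reflect across h@7): 16 holes -> [(6, 4), (6, 6), (6, 9), (6, 11), (6, 20), (6, 22), (6, 25), (6, 27), (7, 4), (7, 6), (7, 9), (7, 11), (7, 20), (7, 22), (7, 25), (7, 27)]
Unfold 4 (reflect across h@6): 32 holes -> [(4, 4), (4, 6), (4, 9), (4, 11), (4, 20), (4, 22), (4, 25), (4, 27), (5, 4), (5, 6), (5, 9), (5, 11), (5, 20), (5, 22), (5, 25), (5, 27), (6, 4), (6, 6), (6, 9), (6, 11), (6, 20), (6, 22), (6, 25), (6, 27), (7, 4), (7, 6), (7, 9), (7, 11), (7, 20), (7, 22), (7, 25), (7, 27)]
Unfold 5 (reflect across h@4): 64 holes -> [(0, 4), (0, 6), (0, 9), (0, 11), (0, 20), (0, 22), (0, 25), (0, 27), (1, 4), (1, 6), (1, 9), (1, 11), (1, 20), (1, 22), (1, 25), (1, 27), (2, 4), (2, 6), (2, 9), (2, 11), (2, 20), (2, 22), (2, 25), (2, 27), (3, 4), (3, 6), (3, 9), (3, 11), (3, 20), (3, 22), (3, 25), (3, 27), (4, 4), (4, 6), (4, 9), (4, 11), (4, 20), (4, 22), (4, 25), (4, 27), (5, 4), (5, 6), (5, 9), (5, 11), (5, 20), (5, 22), (5, 25), (5, 27), (6, 4), (6, 6), (6, 9), (6, 11), (6, 20), (6, 22), (6, 25), (6, 27), (7, 4), (7, 6), (7, 9), (7, 11), (7, 20), (7, 22), (7, 25), (7, 27)]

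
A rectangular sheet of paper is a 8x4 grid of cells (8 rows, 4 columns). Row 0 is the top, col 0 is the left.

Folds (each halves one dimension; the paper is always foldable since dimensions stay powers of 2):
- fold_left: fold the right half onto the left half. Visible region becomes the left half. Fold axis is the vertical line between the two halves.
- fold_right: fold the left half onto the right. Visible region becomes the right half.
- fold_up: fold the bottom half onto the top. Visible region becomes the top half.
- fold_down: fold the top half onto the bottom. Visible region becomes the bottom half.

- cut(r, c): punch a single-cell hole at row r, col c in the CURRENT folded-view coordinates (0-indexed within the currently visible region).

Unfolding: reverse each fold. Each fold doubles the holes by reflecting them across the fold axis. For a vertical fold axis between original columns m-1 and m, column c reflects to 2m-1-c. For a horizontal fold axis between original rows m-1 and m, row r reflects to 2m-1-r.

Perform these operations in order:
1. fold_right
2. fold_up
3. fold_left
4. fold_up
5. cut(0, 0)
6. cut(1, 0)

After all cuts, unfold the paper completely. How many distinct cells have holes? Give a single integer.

Answer: 32

Derivation:
Op 1 fold_right: fold axis v@2; visible region now rows[0,8) x cols[2,4) = 8x2
Op 2 fold_up: fold axis h@4; visible region now rows[0,4) x cols[2,4) = 4x2
Op 3 fold_left: fold axis v@3; visible region now rows[0,4) x cols[2,3) = 4x1
Op 4 fold_up: fold axis h@2; visible region now rows[0,2) x cols[2,3) = 2x1
Op 5 cut(0, 0): punch at orig (0,2); cuts so far [(0, 2)]; region rows[0,2) x cols[2,3) = 2x1
Op 6 cut(1, 0): punch at orig (1,2); cuts so far [(0, 2), (1, 2)]; region rows[0,2) x cols[2,3) = 2x1
Unfold 1 (reflect across h@2): 4 holes -> [(0, 2), (1, 2), (2, 2), (3, 2)]
Unfold 2 (reflect across v@3): 8 holes -> [(0, 2), (0, 3), (1, 2), (1, 3), (2, 2), (2, 3), (3, 2), (3, 3)]
Unfold 3 (reflect across h@4): 16 holes -> [(0, 2), (0, 3), (1, 2), (1, 3), (2, 2), (2, 3), (3, 2), (3, 3), (4, 2), (4, 3), (5, 2), (5, 3), (6, 2), (6, 3), (7, 2), (7, 3)]
Unfold 4 (reflect across v@2): 32 holes -> [(0, 0), (0, 1), (0, 2), (0, 3), (1, 0), (1, 1), (1, 2), (1, 3), (2, 0), (2, 1), (2, 2), (2, 3), (3, 0), (3, 1), (3, 2), (3, 3), (4, 0), (4, 1), (4, 2), (4, 3), (5, 0), (5, 1), (5, 2), (5, 3), (6, 0), (6, 1), (6, 2), (6, 3), (7, 0), (7, 1), (7, 2), (7, 3)]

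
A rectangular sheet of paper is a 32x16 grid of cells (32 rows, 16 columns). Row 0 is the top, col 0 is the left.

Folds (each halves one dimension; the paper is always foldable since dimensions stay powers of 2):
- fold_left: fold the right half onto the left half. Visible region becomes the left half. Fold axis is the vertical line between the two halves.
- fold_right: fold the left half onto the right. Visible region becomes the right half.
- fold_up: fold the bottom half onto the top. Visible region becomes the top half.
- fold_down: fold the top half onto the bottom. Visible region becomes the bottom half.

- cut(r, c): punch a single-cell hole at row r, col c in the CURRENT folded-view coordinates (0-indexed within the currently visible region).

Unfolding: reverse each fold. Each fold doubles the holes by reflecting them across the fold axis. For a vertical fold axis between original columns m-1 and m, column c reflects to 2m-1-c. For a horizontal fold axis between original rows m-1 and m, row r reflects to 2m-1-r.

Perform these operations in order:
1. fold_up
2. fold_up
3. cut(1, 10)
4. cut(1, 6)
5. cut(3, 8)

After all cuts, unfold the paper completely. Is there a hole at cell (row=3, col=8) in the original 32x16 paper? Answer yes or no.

Answer: yes

Derivation:
Op 1 fold_up: fold axis h@16; visible region now rows[0,16) x cols[0,16) = 16x16
Op 2 fold_up: fold axis h@8; visible region now rows[0,8) x cols[0,16) = 8x16
Op 3 cut(1, 10): punch at orig (1,10); cuts so far [(1, 10)]; region rows[0,8) x cols[0,16) = 8x16
Op 4 cut(1, 6): punch at orig (1,6); cuts so far [(1, 6), (1, 10)]; region rows[0,8) x cols[0,16) = 8x16
Op 5 cut(3, 8): punch at orig (3,8); cuts so far [(1, 6), (1, 10), (3, 8)]; region rows[0,8) x cols[0,16) = 8x16
Unfold 1 (reflect across h@8): 6 holes -> [(1, 6), (1, 10), (3, 8), (12, 8), (14, 6), (14, 10)]
Unfold 2 (reflect across h@16): 12 holes -> [(1, 6), (1, 10), (3, 8), (12, 8), (14, 6), (14, 10), (17, 6), (17, 10), (19, 8), (28, 8), (30, 6), (30, 10)]
Holes: [(1, 6), (1, 10), (3, 8), (12, 8), (14, 6), (14, 10), (17, 6), (17, 10), (19, 8), (28, 8), (30, 6), (30, 10)]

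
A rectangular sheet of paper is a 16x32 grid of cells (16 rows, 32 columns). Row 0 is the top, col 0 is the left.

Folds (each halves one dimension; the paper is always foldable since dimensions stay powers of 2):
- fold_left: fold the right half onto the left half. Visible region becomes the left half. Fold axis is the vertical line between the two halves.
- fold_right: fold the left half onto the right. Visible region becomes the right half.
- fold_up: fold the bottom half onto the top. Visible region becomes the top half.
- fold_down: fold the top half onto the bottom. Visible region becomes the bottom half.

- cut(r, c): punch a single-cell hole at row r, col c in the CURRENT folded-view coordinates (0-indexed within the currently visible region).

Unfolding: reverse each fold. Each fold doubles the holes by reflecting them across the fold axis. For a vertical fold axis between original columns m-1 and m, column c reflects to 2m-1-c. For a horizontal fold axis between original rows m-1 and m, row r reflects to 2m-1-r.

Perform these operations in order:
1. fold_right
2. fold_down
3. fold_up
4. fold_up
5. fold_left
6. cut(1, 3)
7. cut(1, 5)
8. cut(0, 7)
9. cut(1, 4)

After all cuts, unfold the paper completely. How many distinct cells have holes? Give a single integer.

Op 1 fold_right: fold axis v@16; visible region now rows[0,16) x cols[16,32) = 16x16
Op 2 fold_down: fold axis h@8; visible region now rows[8,16) x cols[16,32) = 8x16
Op 3 fold_up: fold axis h@12; visible region now rows[8,12) x cols[16,32) = 4x16
Op 4 fold_up: fold axis h@10; visible region now rows[8,10) x cols[16,32) = 2x16
Op 5 fold_left: fold axis v@24; visible region now rows[8,10) x cols[16,24) = 2x8
Op 6 cut(1, 3): punch at orig (9,19); cuts so far [(9, 19)]; region rows[8,10) x cols[16,24) = 2x8
Op 7 cut(1, 5): punch at orig (9,21); cuts so far [(9, 19), (9, 21)]; region rows[8,10) x cols[16,24) = 2x8
Op 8 cut(0, 7): punch at orig (8,23); cuts so far [(8, 23), (9, 19), (9, 21)]; region rows[8,10) x cols[16,24) = 2x8
Op 9 cut(1, 4): punch at orig (9,20); cuts so far [(8, 23), (9, 19), (9, 20), (9, 21)]; region rows[8,10) x cols[16,24) = 2x8
Unfold 1 (reflect across v@24): 8 holes -> [(8, 23), (8, 24), (9, 19), (9, 20), (9, 21), (9, 26), (9, 27), (9, 28)]
Unfold 2 (reflect across h@10): 16 holes -> [(8, 23), (8, 24), (9, 19), (9, 20), (9, 21), (9, 26), (9, 27), (9, 28), (10, 19), (10, 20), (10, 21), (10, 26), (10, 27), (10, 28), (11, 23), (11, 24)]
Unfold 3 (reflect across h@12): 32 holes -> [(8, 23), (8, 24), (9, 19), (9, 20), (9, 21), (9, 26), (9, 27), (9, 28), (10, 19), (10, 20), (10, 21), (10, 26), (10, 27), (10, 28), (11, 23), (11, 24), (12, 23), (12, 24), (13, 19), (13, 20), (13, 21), (13, 26), (13, 27), (13, 28), (14, 19), (14, 20), (14, 21), (14, 26), (14, 27), (14, 28), (15, 23), (15, 24)]
Unfold 4 (reflect across h@8): 64 holes -> [(0, 23), (0, 24), (1, 19), (1, 20), (1, 21), (1, 26), (1, 27), (1, 28), (2, 19), (2, 20), (2, 21), (2, 26), (2, 27), (2, 28), (3, 23), (3, 24), (4, 23), (4, 24), (5, 19), (5, 20), (5, 21), (5, 26), (5, 27), (5, 28), (6, 19), (6, 20), (6, 21), (6, 26), (6, 27), (6, 28), (7, 23), (7, 24), (8, 23), (8, 24), (9, 19), (9, 20), (9, 21), (9, 26), (9, 27), (9, 28), (10, 19), (10, 20), (10, 21), (10, 26), (10, 27), (10, 28), (11, 23), (11, 24), (12, 23), (12, 24), (13, 19), (13, 20), (13, 21), (13, 26), (13, 27), (13, 28), (14, 19), (14, 20), (14, 21), (14, 26), (14, 27), (14, 28), (15, 23), (15, 24)]
Unfold 5 (reflect across v@16): 128 holes -> [(0, 7), (0, 8), (0, 23), (0, 24), (1, 3), (1, 4), (1, 5), (1, 10), (1, 11), (1, 12), (1, 19), (1, 20), (1, 21), (1, 26), (1, 27), (1, 28), (2, 3), (2, 4), (2, 5), (2, 10), (2, 11), (2, 12), (2, 19), (2, 20), (2, 21), (2, 26), (2, 27), (2, 28), (3, 7), (3, 8), (3, 23), (3, 24), (4, 7), (4, 8), (4, 23), (4, 24), (5, 3), (5, 4), (5, 5), (5, 10), (5, 11), (5, 12), (5, 19), (5, 20), (5, 21), (5, 26), (5, 27), (5, 28), (6, 3), (6, 4), (6, 5), (6, 10), (6, 11), (6, 12), (6, 19), (6, 20), (6, 21), (6, 26), (6, 27), (6, 28), (7, 7), (7, 8), (7, 23), (7, 24), (8, 7), (8, 8), (8, 23), (8, 24), (9, 3), (9, 4), (9, 5), (9, 10), (9, 11), (9, 12), (9, 19), (9, 20), (9, 21), (9, 26), (9, 27), (9, 28), (10, 3), (10, 4), (10, 5), (10, 10), (10, 11), (10, 12), (10, 19), (10, 20), (10, 21), (10, 26), (10, 27), (10, 28), (11, 7), (11, 8), (11, 23), (11, 24), (12, 7), (12, 8), (12, 23), (12, 24), (13, 3), (13, 4), (13, 5), (13, 10), (13, 11), (13, 12), (13, 19), (13, 20), (13, 21), (13, 26), (13, 27), (13, 28), (14, 3), (14, 4), (14, 5), (14, 10), (14, 11), (14, 12), (14, 19), (14, 20), (14, 21), (14, 26), (14, 27), (14, 28), (15, 7), (15, 8), (15, 23), (15, 24)]

Answer: 128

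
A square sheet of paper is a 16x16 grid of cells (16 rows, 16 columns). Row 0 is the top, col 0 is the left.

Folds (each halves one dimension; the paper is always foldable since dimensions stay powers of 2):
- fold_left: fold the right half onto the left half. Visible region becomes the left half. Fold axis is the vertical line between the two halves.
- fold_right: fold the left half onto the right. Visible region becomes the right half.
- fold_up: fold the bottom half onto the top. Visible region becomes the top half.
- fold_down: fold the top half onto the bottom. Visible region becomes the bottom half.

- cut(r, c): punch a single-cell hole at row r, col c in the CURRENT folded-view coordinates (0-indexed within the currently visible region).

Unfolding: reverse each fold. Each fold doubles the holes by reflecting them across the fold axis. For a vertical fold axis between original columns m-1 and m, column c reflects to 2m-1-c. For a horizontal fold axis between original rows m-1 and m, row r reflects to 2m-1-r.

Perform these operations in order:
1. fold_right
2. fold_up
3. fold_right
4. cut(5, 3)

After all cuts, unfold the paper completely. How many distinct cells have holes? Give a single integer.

Op 1 fold_right: fold axis v@8; visible region now rows[0,16) x cols[8,16) = 16x8
Op 2 fold_up: fold axis h@8; visible region now rows[0,8) x cols[8,16) = 8x8
Op 3 fold_right: fold axis v@12; visible region now rows[0,8) x cols[12,16) = 8x4
Op 4 cut(5, 3): punch at orig (5,15); cuts so far [(5, 15)]; region rows[0,8) x cols[12,16) = 8x4
Unfold 1 (reflect across v@12): 2 holes -> [(5, 8), (5, 15)]
Unfold 2 (reflect across h@8): 4 holes -> [(5, 8), (5, 15), (10, 8), (10, 15)]
Unfold 3 (reflect across v@8): 8 holes -> [(5, 0), (5, 7), (5, 8), (5, 15), (10, 0), (10, 7), (10, 8), (10, 15)]

Answer: 8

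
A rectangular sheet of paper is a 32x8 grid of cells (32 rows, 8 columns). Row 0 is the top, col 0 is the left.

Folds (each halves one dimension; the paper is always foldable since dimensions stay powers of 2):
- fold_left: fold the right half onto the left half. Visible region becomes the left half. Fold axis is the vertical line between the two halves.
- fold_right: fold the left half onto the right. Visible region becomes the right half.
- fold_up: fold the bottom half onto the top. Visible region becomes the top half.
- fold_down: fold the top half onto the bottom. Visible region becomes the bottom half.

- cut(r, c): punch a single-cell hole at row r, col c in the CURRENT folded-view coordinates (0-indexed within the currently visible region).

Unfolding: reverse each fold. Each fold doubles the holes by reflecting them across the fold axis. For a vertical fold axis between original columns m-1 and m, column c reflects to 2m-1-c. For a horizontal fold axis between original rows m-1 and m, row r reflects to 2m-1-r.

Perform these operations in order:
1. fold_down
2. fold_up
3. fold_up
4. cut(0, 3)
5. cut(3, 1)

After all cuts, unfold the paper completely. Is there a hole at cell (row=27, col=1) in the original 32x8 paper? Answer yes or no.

Answer: yes

Derivation:
Op 1 fold_down: fold axis h@16; visible region now rows[16,32) x cols[0,8) = 16x8
Op 2 fold_up: fold axis h@24; visible region now rows[16,24) x cols[0,8) = 8x8
Op 3 fold_up: fold axis h@20; visible region now rows[16,20) x cols[0,8) = 4x8
Op 4 cut(0, 3): punch at orig (16,3); cuts so far [(16, 3)]; region rows[16,20) x cols[0,8) = 4x8
Op 5 cut(3, 1): punch at orig (19,1); cuts so far [(16, 3), (19, 1)]; region rows[16,20) x cols[0,8) = 4x8
Unfold 1 (reflect across h@20): 4 holes -> [(16, 3), (19, 1), (20, 1), (23, 3)]
Unfold 2 (reflect across h@24): 8 holes -> [(16, 3), (19, 1), (20, 1), (23, 3), (24, 3), (27, 1), (28, 1), (31, 3)]
Unfold 3 (reflect across h@16): 16 holes -> [(0, 3), (3, 1), (4, 1), (7, 3), (8, 3), (11, 1), (12, 1), (15, 3), (16, 3), (19, 1), (20, 1), (23, 3), (24, 3), (27, 1), (28, 1), (31, 3)]
Holes: [(0, 3), (3, 1), (4, 1), (7, 3), (8, 3), (11, 1), (12, 1), (15, 3), (16, 3), (19, 1), (20, 1), (23, 3), (24, 3), (27, 1), (28, 1), (31, 3)]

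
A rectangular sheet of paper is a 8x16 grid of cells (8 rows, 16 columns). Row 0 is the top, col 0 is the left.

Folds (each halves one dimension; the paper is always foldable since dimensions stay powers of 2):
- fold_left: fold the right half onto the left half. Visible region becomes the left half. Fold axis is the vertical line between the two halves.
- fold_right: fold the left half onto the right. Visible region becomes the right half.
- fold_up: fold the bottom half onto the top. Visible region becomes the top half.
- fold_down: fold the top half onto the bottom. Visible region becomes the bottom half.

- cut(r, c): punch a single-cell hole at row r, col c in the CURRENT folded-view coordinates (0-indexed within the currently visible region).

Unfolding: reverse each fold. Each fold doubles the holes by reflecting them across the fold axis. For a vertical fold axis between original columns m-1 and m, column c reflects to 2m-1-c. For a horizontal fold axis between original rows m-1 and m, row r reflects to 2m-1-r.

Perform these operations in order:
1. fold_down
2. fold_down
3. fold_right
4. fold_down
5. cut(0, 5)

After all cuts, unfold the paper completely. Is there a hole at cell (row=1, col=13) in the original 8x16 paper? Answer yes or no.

Op 1 fold_down: fold axis h@4; visible region now rows[4,8) x cols[0,16) = 4x16
Op 2 fold_down: fold axis h@6; visible region now rows[6,8) x cols[0,16) = 2x16
Op 3 fold_right: fold axis v@8; visible region now rows[6,8) x cols[8,16) = 2x8
Op 4 fold_down: fold axis h@7; visible region now rows[7,8) x cols[8,16) = 1x8
Op 5 cut(0, 5): punch at orig (7,13); cuts so far [(7, 13)]; region rows[7,8) x cols[8,16) = 1x8
Unfold 1 (reflect across h@7): 2 holes -> [(6, 13), (7, 13)]
Unfold 2 (reflect across v@8): 4 holes -> [(6, 2), (6, 13), (7, 2), (7, 13)]
Unfold 3 (reflect across h@6): 8 holes -> [(4, 2), (4, 13), (5, 2), (5, 13), (6, 2), (6, 13), (7, 2), (7, 13)]
Unfold 4 (reflect across h@4): 16 holes -> [(0, 2), (0, 13), (1, 2), (1, 13), (2, 2), (2, 13), (3, 2), (3, 13), (4, 2), (4, 13), (5, 2), (5, 13), (6, 2), (6, 13), (7, 2), (7, 13)]
Holes: [(0, 2), (0, 13), (1, 2), (1, 13), (2, 2), (2, 13), (3, 2), (3, 13), (4, 2), (4, 13), (5, 2), (5, 13), (6, 2), (6, 13), (7, 2), (7, 13)]

Answer: yes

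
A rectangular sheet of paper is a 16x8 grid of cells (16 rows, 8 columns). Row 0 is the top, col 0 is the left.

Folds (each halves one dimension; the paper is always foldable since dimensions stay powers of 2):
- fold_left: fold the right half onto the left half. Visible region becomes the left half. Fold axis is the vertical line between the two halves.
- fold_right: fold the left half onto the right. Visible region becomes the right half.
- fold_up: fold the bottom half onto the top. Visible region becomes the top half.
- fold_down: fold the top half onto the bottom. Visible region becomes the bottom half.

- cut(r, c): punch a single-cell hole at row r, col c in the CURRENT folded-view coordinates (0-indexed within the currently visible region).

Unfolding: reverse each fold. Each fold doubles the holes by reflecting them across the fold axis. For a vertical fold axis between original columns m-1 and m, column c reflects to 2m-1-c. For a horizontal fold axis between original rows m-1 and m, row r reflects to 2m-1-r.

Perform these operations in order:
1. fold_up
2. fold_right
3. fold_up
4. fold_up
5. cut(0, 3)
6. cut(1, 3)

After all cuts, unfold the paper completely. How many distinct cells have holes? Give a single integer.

Answer: 32

Derivation:
Op 1 fold_up: fold axis h@8; visible region now rows[0,8) x cols[0,8) = 8x8
Op 2 fold_right: fold axis v@4; visible region now rows[0,8) x cols[4,8) = 8x4
Op 3 fold_up: fold axis h@4; visible region now rows[0,4) x cols[4,8) = 4x4
Op 4 fold_up: fold axis h@2; visible region now rows[0,2) x cols[4,8) = 2x4
Op 5 cut(0, 3): punch at orig (0,7); cuts so far [(0, 7)]; region rows[0,2) x cols[4,8) = 2x4
Op 6 cut(1, 3): punch at orig (1,7); cuts so far [(0, 7), (1, 7)]; region rows[0,2) x cols[4,8) = 2x4
Unfold 1 (reflect across h@2): 4 holes -> [(0, 7), (1, 7), (2, 7), (3, 7)]
Unfold 2 (reflect across h@4): 8 holes -> [(0, 7), (1, 7), (2, 7), (3, 7), (4, 7), (5, 7), (6, 7), (7, 7)]
Unfold 3 (reflect across v@4): 16 holes -> [(0, 0), (0, 7), (1, 0), (1, 7), (2, 0), (2, 7), (3, 0), (3, 7), (4, 0), (4, 7), (5, 0), (5, 7), (6, 0), (6, 7), (7, 0), (7, 7)]
Unfold 4 (reflect across h@8): 32 holes -> [(0, 0), (0, 7), (1, 0), (1, 7), (2, 0), (2, 7), (3, 0), (3, 7), (4, 0), (4, 7), (5, 0), (5, 7), (6, 0), (6, 7), (7, 0), (7, 7), (8, 0), (8, 7), (9, 0), (9, 7), (10, 0), (10, 7), (11, 0), (11, 7), (12, 0), (12, 7), (13, 0), (13, 7), (14, 0), (14, 7), (15, 0), (15, 7)]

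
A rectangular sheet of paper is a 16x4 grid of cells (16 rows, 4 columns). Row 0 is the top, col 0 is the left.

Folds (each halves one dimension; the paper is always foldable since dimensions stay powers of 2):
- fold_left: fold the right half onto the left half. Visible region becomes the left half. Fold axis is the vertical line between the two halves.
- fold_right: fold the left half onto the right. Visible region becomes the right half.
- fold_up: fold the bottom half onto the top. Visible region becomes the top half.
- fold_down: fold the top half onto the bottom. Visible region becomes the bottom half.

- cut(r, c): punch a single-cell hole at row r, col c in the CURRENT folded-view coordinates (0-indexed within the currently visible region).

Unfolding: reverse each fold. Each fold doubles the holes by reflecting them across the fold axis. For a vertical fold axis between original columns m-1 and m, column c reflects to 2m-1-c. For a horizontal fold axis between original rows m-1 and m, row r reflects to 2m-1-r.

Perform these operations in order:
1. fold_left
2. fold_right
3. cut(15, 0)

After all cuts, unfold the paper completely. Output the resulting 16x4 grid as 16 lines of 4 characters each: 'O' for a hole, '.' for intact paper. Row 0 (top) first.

Answer: ....
....
....
....
....
....
....
....
....
....
....
....
....
....
....
OOOO

Derivation:
Op 1 fold_left: fold axis v@2; visible region now rows[0,16) x cols[0,2) = 16x2
Op 2 fold_right: fold axis v@1; visible region now rows[0,16) x cols[1,2) = 16x1
Op 3 cut(15, 0): punch at orig (15,1); cuts so far [(15, 1)]; region rows[0,16) x cols[1,2) = 16x1
Unfold 1 (reflect across v@1): 2 holes -> [(15, 0), (15, 1)]
Unfold 2 (reflect across v@2): 4 holes -> [(15, 0), (15, 1), (15, 2), (15, 3)]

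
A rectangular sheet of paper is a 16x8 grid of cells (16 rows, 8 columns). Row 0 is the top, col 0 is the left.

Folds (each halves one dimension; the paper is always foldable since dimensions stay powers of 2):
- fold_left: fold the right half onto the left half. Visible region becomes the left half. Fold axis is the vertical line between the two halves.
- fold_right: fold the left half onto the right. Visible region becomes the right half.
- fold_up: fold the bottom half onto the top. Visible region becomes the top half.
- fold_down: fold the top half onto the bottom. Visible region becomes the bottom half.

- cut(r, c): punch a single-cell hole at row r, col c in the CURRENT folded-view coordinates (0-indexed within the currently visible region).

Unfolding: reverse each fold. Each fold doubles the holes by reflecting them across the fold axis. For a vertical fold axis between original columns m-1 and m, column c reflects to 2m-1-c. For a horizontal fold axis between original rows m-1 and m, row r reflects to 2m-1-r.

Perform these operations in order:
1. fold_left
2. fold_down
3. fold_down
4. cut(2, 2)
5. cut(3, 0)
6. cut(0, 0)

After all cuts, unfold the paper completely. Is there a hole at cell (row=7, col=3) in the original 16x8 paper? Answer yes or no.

Answer: no

Derivation:
Op 1 fold_left: fold axis v@4; visible region now rows[0,16) x cols[0,4) = 16x4
Op 2 fold_down: fold axis h@8; visible region now rows[8,16) x cols[0,4) = 8x4
Op 3 fold_down: fold axis h@12; visible region now rows[12,16) x cols[0,4) = 4x4
Op 4 cut(2, 2): punch at orig (14,2); cuts so far [(14, 2)]; region rows[12,16) x cols[0,4) = 4x4
Op 5 cut(3, 0): punch at orig (15,0); cuts so far [(14, 2), (15, 0)]; region rows[12,16) x cols[0,4) = 4x4
Op 6 cut(0, 0): punch at orig (12,0); cuts so far [(12, 0), (14, 2), (15, 0)]; region rows[12,16) x cols[0,4) = 4x4
Unfold 1 (reflect across h@12): 6 holes -> [(8, 0), (9, 2), (11, 0), (12, 0), (14, 2), (15, 0)]
Unfold 2 (reflect across h@8): 12 holes -> [(0, 0), (1, 2), (3, 0), (4, 0), (6, 2), (7, 0), (8, 0), (9, 2), (11, 0), (12, 0), (14, 2), (15, 0)]
Unfold 3 (reflect across v@4): 24 holes -> [(0, 0), (0, 7), (1, 2), (1, 5), (3, 0), (3, 7), (4, 0), (4, 7), (6, 2), (6, 5), (7, 0), (7, 7), (8, 0), (8, 7), (9, 2), (9, 5), (11, 0), (11, 7), (12, 0), (12, 7), (14, 2), (14, 5), (15, 0), (15, 7)]
Holes: [(0, 0), (0, 7), (1, 2), (1, 5), (3, 0), (3, 7), (4, 0), (4, 7), (6, 2), (6, 5), (7, 0), (7, 7), (8, 0), (8, 7), (9, 2), (9, 5), (11, 0), (11, 7), (12, 0), (12, 7), (14, 2), (14, 5), (15, 0), (15, 7)]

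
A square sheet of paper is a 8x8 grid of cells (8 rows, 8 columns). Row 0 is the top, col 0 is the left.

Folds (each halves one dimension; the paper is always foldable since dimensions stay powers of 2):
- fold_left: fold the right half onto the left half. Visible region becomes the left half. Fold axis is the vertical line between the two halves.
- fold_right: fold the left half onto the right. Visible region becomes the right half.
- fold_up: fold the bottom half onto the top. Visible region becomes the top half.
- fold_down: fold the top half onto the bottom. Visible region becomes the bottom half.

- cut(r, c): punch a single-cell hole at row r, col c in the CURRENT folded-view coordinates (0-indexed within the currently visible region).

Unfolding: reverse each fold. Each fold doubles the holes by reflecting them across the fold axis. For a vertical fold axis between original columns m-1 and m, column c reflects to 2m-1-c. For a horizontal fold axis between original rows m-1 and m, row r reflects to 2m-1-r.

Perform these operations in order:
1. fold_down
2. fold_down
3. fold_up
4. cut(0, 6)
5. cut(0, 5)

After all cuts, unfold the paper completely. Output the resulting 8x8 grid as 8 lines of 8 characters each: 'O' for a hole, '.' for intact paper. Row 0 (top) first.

Answer: .....OO.
.....OO.
.....OO.
.....OO.
.....OO.
.....OO.
.....OO.
.....OO.

Derivation:
Op 1 fold_down: fold axis h@4; visible region now rows[4,8) x cols[0,8) = 4x8
Op 2 fold_down: fold axis h@6; visible region now rows[6,8) x cols[0,8) = 2x8
Op 3 fold_up: fold axis h@7; visible region now rows[6,7) x cols[0,8) = 1x8
Op 4 cut(0, 6): punch at orig (6,6); cuts so far [(6, 6)]; region rows[6,7) x cols[0,8) = 1x8
Op 5 cut(0, 5): punch at orig (6,5); cuts so far [(6, 5), (6, 6)]; region rows[6,7) x cols[0,8) = 1x8
Unfold 1 (reflect across h@7): 4 holes -> [(6, 5), (6, 6), (7, 5), (7, 6)]
Unfold 2 (reflect across h@6): 8 holes -> [(4, 5), (4, 6), (5, 5), (5, 6), (6, 5), (6, 6), (7, 5), (7, 6)]
Unfold 3 (reflect across h@4): 16 holes -> [(0, 5), (0, 6), (1, 5), (1, 6), (2, 5), (2, 6), (3, 5), (3, 6), (4, 5), (4, 6), (5, 5), (5, 6), (6, 5), (6, 6), (7, 5), (7, 6)]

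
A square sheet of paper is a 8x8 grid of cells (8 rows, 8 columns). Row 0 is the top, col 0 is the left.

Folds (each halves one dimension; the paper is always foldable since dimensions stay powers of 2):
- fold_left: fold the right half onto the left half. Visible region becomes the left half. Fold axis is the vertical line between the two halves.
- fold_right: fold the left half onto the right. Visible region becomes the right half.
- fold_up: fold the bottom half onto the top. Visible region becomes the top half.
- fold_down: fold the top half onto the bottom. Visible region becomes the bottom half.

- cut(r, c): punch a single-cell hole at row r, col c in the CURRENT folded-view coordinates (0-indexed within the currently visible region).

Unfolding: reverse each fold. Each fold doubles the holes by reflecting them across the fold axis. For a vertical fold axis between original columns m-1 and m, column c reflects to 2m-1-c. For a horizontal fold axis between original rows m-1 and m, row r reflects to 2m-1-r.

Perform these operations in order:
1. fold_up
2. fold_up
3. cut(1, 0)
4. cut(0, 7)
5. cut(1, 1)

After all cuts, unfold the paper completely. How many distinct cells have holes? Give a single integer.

Answer: 12

Derivation:
Op 1 fold_up: fold axis h@4; visible region now rows[0,4) x cols[0,8) = 4x8
Op 2 fold_up: fold axis h@2; visible region now rows[0,2) x cols[0,8) = 2x8
Op 3 cut(1, 0): punch at orig (1,0); cuts so far [(1, 0)]; region rows[0,2) x cols[0,8) = 2x8
Op 4 cut(0, 7): punch at orig (0,7); cuts so far [(0, 7), (1, 0)]; region rows[0,2) x cols[0,8) = 2x8
Op 5 cut(1, 1): punch at orig (1,1); cuts so far [(0, 7), (1, 0), (1, 1)]; region rows[0,2) x cols[0,8) = 2x8
Unfold 1 (reflect across h@2): 6 holes -> [(0, 7), (1, 0), (1, 1), (2, 0), (2, 1), (3, 7)]
Unfold 2 (reflect across h@4): 12 holes -> [(0, 7), (1, 0), (1, 1), (2, 0), (2, 1), (3, 7), (4, 7), (5, 0), (5, 1), (6, 0), (6, 1), (7, 7)]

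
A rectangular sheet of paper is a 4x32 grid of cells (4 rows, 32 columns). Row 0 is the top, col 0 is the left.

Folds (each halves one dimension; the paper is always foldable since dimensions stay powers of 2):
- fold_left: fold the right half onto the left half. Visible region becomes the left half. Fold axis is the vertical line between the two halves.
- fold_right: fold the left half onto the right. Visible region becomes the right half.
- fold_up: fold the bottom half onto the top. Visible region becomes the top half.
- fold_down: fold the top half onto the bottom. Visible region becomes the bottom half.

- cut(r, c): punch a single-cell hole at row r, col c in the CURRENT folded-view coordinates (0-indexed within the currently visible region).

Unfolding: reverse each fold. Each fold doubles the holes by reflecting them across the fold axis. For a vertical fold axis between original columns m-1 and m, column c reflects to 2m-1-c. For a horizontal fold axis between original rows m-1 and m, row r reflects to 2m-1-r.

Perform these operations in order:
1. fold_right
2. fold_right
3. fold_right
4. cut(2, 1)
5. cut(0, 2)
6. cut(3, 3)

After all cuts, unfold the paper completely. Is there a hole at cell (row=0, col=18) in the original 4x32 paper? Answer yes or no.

Op 1 fold_right: fold axis v@16; visible region now rows[0,4) x cols[16,32) = 4x16
Op 2 fold_right: fold axis v@24; visible region now rows[0,4) x cols[24,32) = 4x8
Op 3 fold_right: fold axis v@28; visible region now rows[0,4) x cols[28,32) = 4x4
Op 4 cut(2, 1): punch at orig (2,29); cuts so far [(2, 29)]; region rows[0,4) x cols[28,32) = 4x4
Op 5 cut(0, 2): punch at orig (0,30); cuts so far [(0, 30), (2, 29)]; region rows[0,4) x cols[28,32) = 4x4
Op 6 cut(3, 3): punch at orig (3,31); cuts so far [(0, 30), (2, 29), (3, 31)]; region rows[0,4) x cols[28,32) = 4x4
Unfold 1 (reflect across v@28): 6 holes -> [(0, 25), (0, 30), (2, 26), (2, 29), (3, 24), (3, 31)]
Unfold 2 (reflect across v@24): 12 holes -> [(0, 17), (0, 22), (0, 25), (0, 30), (2, 18), (2, 21), (2, 26), (2, 29), (3, 16), (3, 23), (3, 24), (3, 31)]
Unfold 3 (reflect across v@16): 24 holes -> [(0, 1), (0, 6), (0, 9), (0, 14), (0, 17), (0, 22), (0, 25), (0, 30), (2, 2), (2, 5), (2, 10), (2, 13), (2, 18), (2, 21), (2, 26), (2, 29), (3, 0), (3, 7), (3, 8), (3, 15), (3, 16), (3, 23), (3, 24), (3, 31)]
Holes: [(0, 1), (0, 6), (0, 9), (0, 14), (0, 17), (0, 22), (0, 25), (0, 30), (2, 2), (2, 5), (2, 10), (2, 13), (2, 18), (2, 21), (2, 26), (2, 29), (3, 0), (3, 7), (3, 8), (3, 15), (3, 16), (3, 23), (3, 24), (3, 31)]

Answer: no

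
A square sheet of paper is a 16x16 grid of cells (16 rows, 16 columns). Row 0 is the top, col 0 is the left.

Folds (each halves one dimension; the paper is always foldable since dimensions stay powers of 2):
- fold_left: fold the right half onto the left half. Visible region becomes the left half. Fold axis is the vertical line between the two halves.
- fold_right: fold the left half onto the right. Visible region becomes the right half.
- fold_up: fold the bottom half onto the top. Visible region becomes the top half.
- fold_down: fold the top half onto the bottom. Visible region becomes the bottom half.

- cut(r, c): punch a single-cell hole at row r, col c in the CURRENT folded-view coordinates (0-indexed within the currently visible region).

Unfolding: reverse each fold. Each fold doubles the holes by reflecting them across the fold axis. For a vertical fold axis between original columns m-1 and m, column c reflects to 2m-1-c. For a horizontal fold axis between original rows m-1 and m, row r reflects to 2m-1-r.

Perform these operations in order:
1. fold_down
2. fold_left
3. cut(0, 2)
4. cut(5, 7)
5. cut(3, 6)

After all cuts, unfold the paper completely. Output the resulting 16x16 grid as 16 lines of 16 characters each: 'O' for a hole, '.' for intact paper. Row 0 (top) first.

Op 1 fold_down: fold axis h@8; visible region now rows[8,16) x cols[0,16) = 8x16
Op 2 fold_left: fold axis v@8; visible region now rows[8,16) x cols[0,8) = 8x8
Op 3 cut(0, 2): punch at orig (8,2); cuts so far [(8, 2)]; region rows[8,16) x cols[0,8) = 8x8
Op 4 cut(5, 7): punch at orig (13,7); cuts so far [(8, 2), (13, 7)]; region rows[8,16) x cols[0,8) = 8x8
Op 5 cut(3, 6): punch at orig (11,6); cuts so far [(8, 2), (11, 6), (13, 7)]; region rows[8,16) x cols[0,8) = 8x8
Unfold 1 (reflect across v@8): 6 holes -> [(8, 2), (8, 13), (11, 6), (11, 9), (13, 7), (13, 8)]
Unfold 2 (reflect across h@8): 12 holes -> [(2, 7), (2, 8), (4, 6), (4, 9), (7, 2), (7, 13), (8, 2), (8, 13), (11, 6), (11, 9), (13, 7), (13, 8)]

Answer: ................
................
.......OO.......
................
......O..O......
................
................
..O..........O..
..O..........O..
................
................
......O..O......
................
.......OO.......
................
................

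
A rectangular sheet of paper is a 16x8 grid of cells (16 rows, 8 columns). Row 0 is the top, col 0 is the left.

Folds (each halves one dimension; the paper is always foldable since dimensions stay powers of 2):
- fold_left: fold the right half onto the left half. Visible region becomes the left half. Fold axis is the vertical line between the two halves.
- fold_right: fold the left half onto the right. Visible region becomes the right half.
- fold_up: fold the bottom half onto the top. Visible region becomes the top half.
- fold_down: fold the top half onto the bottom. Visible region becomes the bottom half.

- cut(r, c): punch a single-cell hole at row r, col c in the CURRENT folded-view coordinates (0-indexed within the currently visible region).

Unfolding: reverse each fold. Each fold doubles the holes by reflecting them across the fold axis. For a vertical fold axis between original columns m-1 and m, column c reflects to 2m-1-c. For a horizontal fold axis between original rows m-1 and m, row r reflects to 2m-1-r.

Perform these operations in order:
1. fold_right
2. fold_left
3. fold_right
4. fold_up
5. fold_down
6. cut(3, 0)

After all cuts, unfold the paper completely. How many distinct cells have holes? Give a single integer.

Op 1 fold_right: fold axis v@4; visible region now rows[0,16) x cols[4,8) = 16x4
Op 2 fold_left: fold axis v@6; visible region now rows[0,16) x cols[4,6) = 16x2
Op 3 fold_right: fold axis v@5; visible region now rows[0,16) x cols[5,6) = 16x1
Op 4 fold_up: fold axis h@8; visible region now rows[0,8) x cols[5,6) = 8x1
Op 5 fold_down: fold axis h@4; visible region now rows[4,8) x cols[5,6) = 4x1
Op 6 cut(3, 0): punch at orig (7,5); cuts so far [(7, 5)]; region rows[4,8) x cols[5,6) = 4x1
Unfold 1 (reflect across h@4): 2 holes -> [(0, 5), (7, 5)]
Unfold 2 (reflect across h@8): 4 holes -> [(0, 5), (7, 5), (8, 5), (15, 5)]
Unfold 3 (reflect across v@5): 8 holes -> [(0, 4), (0, 5), (7, 4), (7, 5), (8, 4), (8, 5), (15, 4), (15, 5)]
Unfold 4 (reflect across v@6): 16 holes -> [(0, 4), (0, 5), (0, 6), (0, 7), (7, 4), (7, 5), (7, 6), (7, 7), (8, 4), (8, 5), (8, 6), (8, 7), (15, 4), (15, 5), (15, 6), (15, 7)]
Unfold 5 (reflect across v@4): 32 holes -> [(0, 0), (0, 1), (0, 2), (0, 3), (0, 4), (0, 5), (0, 6), (0, 7), (7, 0), (7, 1), (7, 2), (7, 3), (7, 4), (7, 5), (7, 6), (7, 7), (8, 0), (8, 1), (8, 2), (8, 3), (8, 4), (8, 5), (8, 6), (8, 7), (15, 0), (15, 1), (15, 2), (15, 3), (15, 4), (15, 5), (15, 6), (15, 7)]

Answer: 32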